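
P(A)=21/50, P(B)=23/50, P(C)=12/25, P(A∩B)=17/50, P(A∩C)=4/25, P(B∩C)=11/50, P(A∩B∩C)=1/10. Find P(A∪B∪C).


P(A∪B∪C) = P(A)+P(B)+P(C) - P(AB)-P(AC)-P(BC) + P(ABC)
= 21/50+23/50+12/25 - 17/50-4/25-11/50 + 1/10
= 37/50

37/50


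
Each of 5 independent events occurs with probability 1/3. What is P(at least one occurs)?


P(at least one) = 1 - P(none)
P(none) = (1 - 1/3)^5 = (2/3)^5 = 32/243
P(at least one) = 1 - 32/243 = 211/243

211/243


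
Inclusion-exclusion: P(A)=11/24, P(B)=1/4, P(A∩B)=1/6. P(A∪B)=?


P(A∪B) = P(A) + P(B) - P(A∩B)
= 11/24 + 1/4 - 1/6 = 13/24

13/24


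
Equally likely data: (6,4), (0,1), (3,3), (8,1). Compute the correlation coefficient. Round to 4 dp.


Cov(X,Y) = 0.6875, Var(X) = 9.1875, Var(Y) = 1.6875
rho = Cov/(sqrt(VarX)*sqrt(VarY)) = 0.1746

0.1746


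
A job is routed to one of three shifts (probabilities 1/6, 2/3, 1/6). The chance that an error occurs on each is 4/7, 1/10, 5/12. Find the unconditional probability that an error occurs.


P(A) = P(A|B1)P(B1) + P(A|B2)P(B2) + P(A|B3)P(B3)
= 4/7*1/6 + 1/10*2/3 + 5/12*1/6
= 2/21 + 1/15 + 5/72 = 583/2520

583/2520


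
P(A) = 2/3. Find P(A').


P(A') = 1 - P(A) = 1 - 2/3 = 1/3

1/3


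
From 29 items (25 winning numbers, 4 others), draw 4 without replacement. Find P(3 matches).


P(X=3) = C(25,3)*C(4,1) / C(29,4)
= 2300*4 / 23751
= 9200/23751

9200/23751


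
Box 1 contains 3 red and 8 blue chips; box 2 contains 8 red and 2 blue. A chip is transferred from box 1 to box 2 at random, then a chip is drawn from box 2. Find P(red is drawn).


P(transfer red) = 3/11; P(transfer blue) = 8/11
If red transferred: Urn II has 9 red of 11, so P(red|red moved) = 9/11
If blue transferred: Urn II has 8 red of 11, so P(red|blue moved) = 8/11
By total probability: P(red) = 3/11*9/11 + 8/11*8/11 = 91/121

91/121


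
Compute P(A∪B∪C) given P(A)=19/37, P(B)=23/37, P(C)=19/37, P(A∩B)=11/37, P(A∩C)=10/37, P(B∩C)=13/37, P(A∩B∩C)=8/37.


P(A∪B∪C) = P(A)+P(B)+P(C) - P(AB)-P(AC)-P(BC) + P(ABC)
= 19/37+23/37+19/37 - 11/37-10/37-13/37 + 8/37
= 35/37

35/37


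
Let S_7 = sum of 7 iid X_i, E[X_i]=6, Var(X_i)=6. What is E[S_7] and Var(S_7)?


E[S_n] = n*mu = 7*6 = 42
Var(S_n) = n*sigma^2 = 7*6 = 42

E[S_7]=42, Var(S_7)=42


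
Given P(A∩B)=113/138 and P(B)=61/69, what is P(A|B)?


P(A|B) = P(A∩B)/P(B) = (113/138)/(122/138) = 113/122

113/122


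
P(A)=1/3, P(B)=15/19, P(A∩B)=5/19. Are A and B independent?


P(A)*P(B) = 1/3*15/19 = 5/19
P(A∩B) = 5/19, which equals P(A)P(B), so independent

Yes, A and B are independent


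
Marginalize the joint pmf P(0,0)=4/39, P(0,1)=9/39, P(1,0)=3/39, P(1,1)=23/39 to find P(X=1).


P(X=1) = P(1,0)+P(1,1) = 3/39 + 23/39 = 26/39 = 2/3

2/3


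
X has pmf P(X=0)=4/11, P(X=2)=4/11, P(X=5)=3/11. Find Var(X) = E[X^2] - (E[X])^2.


E[X] = 23/11, E[X^2] = 91/11
Var(X) = E[X^2] - (E[X])^2 = 91/11 - (23/11)^2 = 472/121

472/121


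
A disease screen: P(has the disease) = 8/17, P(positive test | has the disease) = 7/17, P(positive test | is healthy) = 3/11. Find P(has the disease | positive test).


P(A) = P(A|B)P(B) + P(A|B')P(B') = 7/17*8/17 + 3/11*9/17 = 1075/3179
P(B|A) = P(A|B)P(B)/P(A) = (56/289)/(1075/3179) = 616/1075

616/1075


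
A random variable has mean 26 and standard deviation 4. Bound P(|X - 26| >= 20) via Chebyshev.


k = 20/4 = 5
Chebyshev: P(|X-mu| >= k*sigma) <= 1/k^2 = 1/5^2 = 1/25

1/25


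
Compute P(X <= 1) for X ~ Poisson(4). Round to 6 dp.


P(X<=1) = e^(-4)*4^0/0! + e^(-4)*4^1/1!
≈ 0.0183156389 + 0.0732625556
= 0.0915781945
≈ 0.091578

0.091578


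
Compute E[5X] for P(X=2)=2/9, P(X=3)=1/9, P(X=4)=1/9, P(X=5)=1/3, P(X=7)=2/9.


E[5X] = sum(g(x)*P(x))
= 10*2/9 + 15*1/9 + 20*1/9 + 25*1/3 + 35*2/9
= 200/9

200/9


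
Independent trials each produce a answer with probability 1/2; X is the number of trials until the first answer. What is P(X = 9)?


P(X=9) = (1-p)^8 * p = (1/2)^8 * 1/2
= 1/256 * 1/2 = 1/512

1/512


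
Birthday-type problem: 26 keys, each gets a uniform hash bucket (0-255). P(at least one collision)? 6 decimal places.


P(all different) = prod((256-i)/256 for i=0..25) = 0.268765
P(at least one match) = 1 - 0.268765 = 0.731235

0.731235


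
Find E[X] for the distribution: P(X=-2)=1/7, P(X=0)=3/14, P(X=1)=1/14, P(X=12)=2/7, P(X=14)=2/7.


E[X] = sum(x * P(x))
= -2*1/7 + 0*3/14 + 1*1/14 + 12*2/7 + 14*2/7
= 101/14

101/14


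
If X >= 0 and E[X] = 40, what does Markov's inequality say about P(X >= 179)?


Markov: P(X >= a) <= E[X]/a
P(X >= 179) <= 40/179

40/179


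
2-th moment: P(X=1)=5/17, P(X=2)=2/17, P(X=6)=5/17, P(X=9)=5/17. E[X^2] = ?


E[X^2] = sum(x^2 * P(x))
= 1*5/17 + 4*2/17 + 36*5/17 + 81*5/17
= 598/17

598/17


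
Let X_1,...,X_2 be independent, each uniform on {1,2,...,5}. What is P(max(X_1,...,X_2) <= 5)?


P(max <= 5) = P(all X_i <= 5) = (P(X_1 <= 5))^2
= (5/5)^2 = 1^2 = 1

1


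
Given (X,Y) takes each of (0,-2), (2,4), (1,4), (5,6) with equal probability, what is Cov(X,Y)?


E[X]=2, E[Y]=3, E[XY]=21/2
Cov(X,Y) = E[XY] - E[X]E[Y] = 21/2 - 2*3 = 9/2

9/2


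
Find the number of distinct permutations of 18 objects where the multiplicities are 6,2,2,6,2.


18! = 6402373705728000
Denominator: 6!=720 * 2!=2 * 2!=2 * 6!=720 * 2!=2
Coefficient = 6402373705728000 / 4147200 = 1543782240

1543782240


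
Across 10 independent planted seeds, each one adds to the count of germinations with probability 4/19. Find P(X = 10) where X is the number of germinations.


P(X=10) = C(10,10) * p^10 * (1-p)^0
= 1 * 1048576/6131066257801 * 1
= 1048576/6131066257801

1048576/6131066257801


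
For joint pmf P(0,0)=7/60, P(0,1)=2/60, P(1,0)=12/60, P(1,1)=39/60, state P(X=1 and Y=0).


Read from table: P(X=1, Y=0) = 12/60 = 1/5

1/5


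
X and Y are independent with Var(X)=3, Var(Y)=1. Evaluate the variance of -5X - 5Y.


Independence => Cov(X,Y)=0
Var(-5X - 5Y) = (-5)^2*Var(X) + (-5)^2*Var(Y)
= 25*3 + 25*1 = 100

100


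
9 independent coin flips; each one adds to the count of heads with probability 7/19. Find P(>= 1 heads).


P(at least one) = 1 - P(none)
P(none) = (1 - 7/19)^9 = (12/19)^9 = 5159780352/322687697779
P(at least one) = 1 - 5159780352/322687697779 = 317527917427/322687697779

317527917427/322687697779


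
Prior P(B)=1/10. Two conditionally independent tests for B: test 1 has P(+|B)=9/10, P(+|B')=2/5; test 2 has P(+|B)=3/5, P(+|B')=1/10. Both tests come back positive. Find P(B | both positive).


After test 1: P(+) = 9/10*1/10 + 2/5*9/10 = 9/20
P(B|+) = (9/100)/(9/20) = 1/5
After test 2 (use post1 as new prior): P(+) = 3/5*1/5 + 1/10*4/5 = 1/5
P(B|+,+) = (3/25)/(1/5) = 3/5

3/5


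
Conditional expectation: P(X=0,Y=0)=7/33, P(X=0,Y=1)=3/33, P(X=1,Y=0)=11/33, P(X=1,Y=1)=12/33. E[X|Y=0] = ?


P(Y=0) = 18/33
E[X|Y=0] = (0*7 + 1*11)/18 = 11/18

11/18


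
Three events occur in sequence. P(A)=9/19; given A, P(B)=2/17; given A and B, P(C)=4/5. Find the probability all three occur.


P(A∩B∩C) = P(A) * P(B|A) * P(C|A∩B)
= 9/19 * 2/17 * 4/5
= 18/323 * 4/5 = 72/1615

72/1615


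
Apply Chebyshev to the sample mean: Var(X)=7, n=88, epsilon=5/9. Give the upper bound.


Var(Xbar) = Var(X)/n = 7/88
Chebyshev: P(|Xbar-mu| >= 5/9) <= Var(Xbar)/(5/9)^2 = (7/88)/(25/81) = 567/2200

567/2200


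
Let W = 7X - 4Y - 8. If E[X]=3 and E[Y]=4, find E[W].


E[7X - 4Y - 8] = 7*E[X] - 4*E[Y] - 8
= (7)*(3) + (-4)*(4) + (-8)
= 21 - 16 - 8 = -3

-3


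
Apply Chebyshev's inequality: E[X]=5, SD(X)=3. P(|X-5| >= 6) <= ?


k = 6/3 = 2
Chebyshev: P(|X-mu| >= k*sigma) <= 1/k^2 = 1/2^2 = 1/4

1/4


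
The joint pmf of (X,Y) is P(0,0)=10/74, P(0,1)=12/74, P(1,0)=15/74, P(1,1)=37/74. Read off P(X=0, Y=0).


Read from table: P(X=0, Y=0) = 10/74 = 5/37

5/37


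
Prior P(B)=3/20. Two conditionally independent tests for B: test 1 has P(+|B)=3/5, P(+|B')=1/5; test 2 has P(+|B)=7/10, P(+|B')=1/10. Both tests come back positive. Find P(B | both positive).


After test 1: P(+) = 3/5*3/20 + 1/5*17/20 = 13/50
P(B|+) = (9/100)/(13/50) = 9/26
After test 2 (use post1 as new prior): P(+) = 7/10*9/26 + 1/10*17/26 = 4/13
P(B|+,+) = (63/260)/(4/13) = 63/80

63/80


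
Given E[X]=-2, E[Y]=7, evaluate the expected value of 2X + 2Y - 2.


E[2X + 2Y - 2] = 2*E[X] + 2*E[Y] - 2
= (2)*(-2) + (2)*(7) + (-2)
= -4 + 14 - 2 = 8

8


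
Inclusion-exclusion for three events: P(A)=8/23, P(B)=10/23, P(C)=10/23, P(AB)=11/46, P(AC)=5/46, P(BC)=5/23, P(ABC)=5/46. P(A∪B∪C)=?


P(A∪B∪C) = P(A)+P(B)+P(C) - P(AB)-P(AC)-P(BC) + P(ABC)
= 8/23+10/23+10/23 - 11/46-5/46-5/23 + 5/46
= 35/46

35/46


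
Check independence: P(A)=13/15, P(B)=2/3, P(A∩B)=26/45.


P(A)*P(B) = 13/15*2/3 = 26/45
P(A∩B) = 26/45, which equals P(A)P(B), so independent

Yes, A and B are independent


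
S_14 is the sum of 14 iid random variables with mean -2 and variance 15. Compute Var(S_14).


By independence, Var(S_n) = n*Var(X_1) = 14*15 = 210

210


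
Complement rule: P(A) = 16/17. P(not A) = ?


P(A') = 1 - P(A) = 1 - 16/17 = 1/17

1/17


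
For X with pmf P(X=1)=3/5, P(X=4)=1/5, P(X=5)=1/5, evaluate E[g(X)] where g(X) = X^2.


E[X^2] = sum(g(x)*P(x))
= 1*3/5 + 16*1/5 + 25*1/5
= 44/5

44/5


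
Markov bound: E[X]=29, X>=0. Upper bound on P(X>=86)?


Markov: P(X >= a) <= E[X]/a
P(X >= 86) <= 29/86

29/86


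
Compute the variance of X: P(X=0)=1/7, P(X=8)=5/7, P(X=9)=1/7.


E[X] = 7, E[X^2] = 401/7
Var(X) = E[X^2] - (E[X])^2 = 401/7 - (7)^2 = 58/7

58/7


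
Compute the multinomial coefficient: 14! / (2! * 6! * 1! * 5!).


14! = 87178291200
Denominator: 2!=2 * 6!=720 * 1!=1 * 5!=120
Coefficient = 87178291200 / 172800 = 504504

504504


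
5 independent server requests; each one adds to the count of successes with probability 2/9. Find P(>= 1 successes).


P(at least one) = 1 - P(none)
P(none) = (1 - 2/9)^5 = (7/9)^5 = 16807/59049
P(at least one) = 1 - 16807/59049 = 42242/59049

42242/59049


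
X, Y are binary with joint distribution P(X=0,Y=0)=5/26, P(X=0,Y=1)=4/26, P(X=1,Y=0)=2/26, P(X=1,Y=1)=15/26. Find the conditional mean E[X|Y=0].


P(Y=0) = 7/26
E[X|Y=0] = (0*5 + 1*2)/7 = 2/7

2/7


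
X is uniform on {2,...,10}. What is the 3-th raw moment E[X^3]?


E[X^3] = (1/9) * sum(x^3 for x=2..10)
= 3024/9 = 336

336


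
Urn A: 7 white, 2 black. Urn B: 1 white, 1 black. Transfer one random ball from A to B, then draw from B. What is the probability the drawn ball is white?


P(transfer white) = 7/9; P(transfer black) = 2/9
If white transferred: Urn II has 2 white of 3, so P(white|white moved) = 2/3
If black transferred: Urn II has 1 white of 3, so P(white|black moved) = 1/3
By total probability: P(white) = 7/9*2/3 + 2/9*1/3 = 16/27

16/27


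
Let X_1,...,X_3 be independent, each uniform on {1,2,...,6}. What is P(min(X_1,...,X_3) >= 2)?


P(min >= 2) = P(all X_i >= 2) = (P(X_1 >= 2))^3
= (5/6)^3 = 125/216

125/216


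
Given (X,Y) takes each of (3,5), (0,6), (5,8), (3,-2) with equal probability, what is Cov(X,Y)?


E[X]=11/4, E[Y]=17/4, E[XY]=49/4
Cov(X,Y) = E[XY] - E[X]E[Y] = 49/4 - 11/4*17/4 = 9/16

9/16


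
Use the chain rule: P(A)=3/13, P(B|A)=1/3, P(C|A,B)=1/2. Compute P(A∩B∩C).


P(A∩B∩C) = P(A) * P(B|A) * P(C|A∩B)
= 3/13 * 1/3 * 1/2
= 1/13 * 1/2 = 1/26

1/26


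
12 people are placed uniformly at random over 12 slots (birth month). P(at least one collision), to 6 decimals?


P(all different) = prod((12-i)/12 for i=0..11) = 0.000054
P(at least one match) = 1 - 0.000054 = 0.999946

0.999946


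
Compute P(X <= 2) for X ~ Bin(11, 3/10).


P(X<=2) = P(X=0) + P(X=1) + P(X=2)
= 1977326743/100000000000 + 9321683217/100000000000 + 3995007093/20000000000
= 1250961817/4000000000

1250961817/4000000000


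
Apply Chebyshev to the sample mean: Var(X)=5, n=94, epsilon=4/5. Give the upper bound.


Var(Xbar) = Var(X)/n = 5/94
Chebyshev: P(|Xbar-mu| >= 4/5) <= Var(Xbar)/(4/5)^2 = (5/94)/(16/25) = 125/1504

125/1504


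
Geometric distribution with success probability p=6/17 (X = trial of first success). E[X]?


For geometric (trials until first success), E[X] = 1/p = 1/(6/17) = 17/6

17/6


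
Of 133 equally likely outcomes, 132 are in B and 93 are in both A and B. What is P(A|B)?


P(A|B) = P(A∩B)/P(B) = (93/133)/(132/133) = 93/132 = 31/44

31/44


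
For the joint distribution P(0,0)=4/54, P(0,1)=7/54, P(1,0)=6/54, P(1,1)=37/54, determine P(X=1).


P(X=1) = P(1,0)+P(1,1) = 6/54 + 37/54 = 43/54

43/54


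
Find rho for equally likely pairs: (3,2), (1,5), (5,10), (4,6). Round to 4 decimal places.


Cov(X,Y) = 2.5625, Var(X) = 2.1875, Var(Y) = 8.1875
rho = Cov/(sqrt(VarX)*sqrt(VarY)) = 0.6055

0.6055


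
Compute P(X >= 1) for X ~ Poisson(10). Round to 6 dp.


P(X>=1) = 1 - P(X<=0) = 1 - (e^(-10)*10^0/0!)
≈ 1 - 0.0000453999 = 0.9999546001
≈ 0.999955

0.999955


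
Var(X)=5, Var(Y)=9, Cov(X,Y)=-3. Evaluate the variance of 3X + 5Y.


Var(3X + 5Y) = 3^2*Var(X) + 5^2*Var(Y) + 2*3*5*Cov(X,Y)
= 9*5 + 25*9 + 30*(-3)
= 45 + 225 - 90 = 180

180


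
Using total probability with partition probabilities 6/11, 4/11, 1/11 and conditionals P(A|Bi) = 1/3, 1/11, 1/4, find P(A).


P(A) = P(A|B1)P(B1) + P(A|B2)P(B2) + P(A|B3)P(B3)
= 1/3*6/11 + 1/11*4/11 + 1/4*1/11
= 2/11 + 4/121 + 1/44 = 115/484

115/484


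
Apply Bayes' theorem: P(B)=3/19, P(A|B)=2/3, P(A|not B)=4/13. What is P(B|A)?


P(A) = P(A|B)P(B) + P(A|B')P(B') = 2/3*3/19 + 4/13*16/19 = 90/247
P(B|A) = P(A|B)P(B)/P(A) = (2/19)/(90/247) = 13/45

13/45


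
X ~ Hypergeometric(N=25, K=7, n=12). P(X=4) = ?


P(X=4) = C(7,4)*C(18,8) / C(25,12)
= 35*43758 / 5200300
= 1531530/5200300 = 1287/4370

1287/4370


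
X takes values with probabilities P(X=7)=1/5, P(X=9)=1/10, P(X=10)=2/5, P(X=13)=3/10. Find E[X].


E[X] = sum(x * P(x))
= 7*1/5 + 9*1/10 + 10*2/5 + 13*3/10
= 51/5

51/5


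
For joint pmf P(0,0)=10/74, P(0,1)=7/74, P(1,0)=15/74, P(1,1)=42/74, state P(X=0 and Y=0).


Read from table: P(X=0, Y=0) = 10/74 = 5/37

5/37


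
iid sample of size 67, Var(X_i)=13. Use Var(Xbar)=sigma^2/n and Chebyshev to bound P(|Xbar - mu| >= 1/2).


Var(Xbar) = Var(X)/n = 13/67
Chebyshev: P(|Xbar-mu| >= 1/2) <= Var(Xbar)/(1/2)^2 = (13/67)/(1/4) = 52/67

52/67


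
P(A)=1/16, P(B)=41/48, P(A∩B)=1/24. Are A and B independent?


P(A)*P(B) = 1/16*41/48 = 41/768
P(A∩B) = 1/24 != 41/768, so not independent

No, A and B are not independent


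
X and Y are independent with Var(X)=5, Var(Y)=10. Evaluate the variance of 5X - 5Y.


Independence => Cov(X,Y)=0
Var(5X - 5Y) = 5^2*Var(X) + (-5)^2*Var(Y)
= 25*5 + 25*10 = 375

375


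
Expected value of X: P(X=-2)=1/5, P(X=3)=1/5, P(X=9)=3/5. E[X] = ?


E[X] = sum(x * P(x))
= -2*1/5 + 3*1/5 + 9*3/5
= 28/5

28/5


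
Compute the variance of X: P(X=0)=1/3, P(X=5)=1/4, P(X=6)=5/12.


E[X] = 15/4, E[X^2] = 85/4
Var(X) = E[X^2] - (E[X])^2 = 85/4 - (15/4)^2 = 115/16

115/16


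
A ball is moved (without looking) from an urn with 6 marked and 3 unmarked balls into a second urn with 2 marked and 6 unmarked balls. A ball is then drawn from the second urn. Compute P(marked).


P(transfer marked) = 6/9 = 2/3; P(transfer unmarked) = 1/3
If marked transferred: Urn II has 3 marked of 9, so P(marked|marked moved) = 1/3
If unmarked transferred: Urn II has 2 marked of 9, so P(marked|unmarked moved) = 2/9
By total probability: P(marked) = 2/3*1/3 + 1/3*2/9 = 8/27

8/27


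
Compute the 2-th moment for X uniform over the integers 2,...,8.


E[X^2] = (1/7) * sum(x^2 for x=2..8)
= 203/7 = 29

29


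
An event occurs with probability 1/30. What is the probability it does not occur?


P(A') = 1 - P(A) = 1 - 1/30 = 29/30

29/30


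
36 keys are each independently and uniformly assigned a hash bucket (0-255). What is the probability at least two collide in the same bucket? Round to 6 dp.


P(all different) = prod((256-i)/256 for i=0..35) = 0.075524
P(at least one match) = 1 - 0.075524 = 0.924476

0.924476


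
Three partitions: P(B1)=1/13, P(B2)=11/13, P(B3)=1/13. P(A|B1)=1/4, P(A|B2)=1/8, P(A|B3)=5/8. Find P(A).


P(A) = P(A|B1)P(B1) + P(A|B2)P(B2) + P(A|B3)P(B3)
= 1/4*1/13 + 1/8*11/13 + 5/8*1/13
= 1/52 + 11/104 + 5/104 = 9/52

9/52


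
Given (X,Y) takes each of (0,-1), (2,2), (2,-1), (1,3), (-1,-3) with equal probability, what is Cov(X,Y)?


E[X]=4/5, E[Y]=0, E[XY]=8/5
Cov(X,Y) = E[XY] - E[X]E[Y] = 8/5 - 4/5*0 = 8/5

8/5


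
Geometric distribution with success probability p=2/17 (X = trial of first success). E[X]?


For geometric (trials until first success), E[X] = 1/p = 1/(2/17) = 17/2

17/2


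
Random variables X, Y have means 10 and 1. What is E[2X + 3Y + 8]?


E[2X + 3Y + 8] = 2*E[X] + 3*E[Y] + 8
= (2)*(10) + (3)*(1) + (8)
= 20 + 3 + 8 = 31

31


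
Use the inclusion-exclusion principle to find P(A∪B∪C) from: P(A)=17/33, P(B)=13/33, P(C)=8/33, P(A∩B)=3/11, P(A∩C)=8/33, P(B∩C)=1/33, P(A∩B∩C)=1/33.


P(A∪B∪C) = P(A)+P(B)+P(C) - P(AB)-P(AC)-P(BC) + P(ABC)
= 17/33+13/33+8/33 - 3/11-8/33-1/33 + 1/33
= 7/11

7/11


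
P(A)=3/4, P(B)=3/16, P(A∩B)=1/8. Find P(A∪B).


P(A∪B) = P(A) + P(B) - P(A∩B)
= 3/4 + 3/16 - 1/8 = 13/16

13/16


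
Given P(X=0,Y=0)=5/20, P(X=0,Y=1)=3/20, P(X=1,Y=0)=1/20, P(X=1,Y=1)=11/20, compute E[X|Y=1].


P(Y=1) = 14/20
E[X|Y=1] = (0*3 + 1*11)/14 = 11/14

11/14


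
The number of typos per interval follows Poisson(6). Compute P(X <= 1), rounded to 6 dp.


P(X<=1) = e^(-6)*6^0/0! + e^(-6)*6^1/1!
≈ 0.0024787522 + 0.0148725131
= 0.0173512653
≈ 0.017351

0.017351


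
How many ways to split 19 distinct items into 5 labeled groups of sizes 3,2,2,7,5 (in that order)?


19! = 121645100408832000
Denominator: 3!=6 * 2!=2 * 2!=2 * 7!=5040 * 5!=120
Coefficient = 121645100408832000 / 14515200 = 8380532160

8380532160


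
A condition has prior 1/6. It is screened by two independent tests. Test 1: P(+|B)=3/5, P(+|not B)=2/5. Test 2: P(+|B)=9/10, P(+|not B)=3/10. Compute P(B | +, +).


After test 1: P(+) = 3/5*1/6 + 2/5*5/6 = 13/30
P(B|+) = (1/10)/(13/30) = 3/13
After test 2 (use post1 as new prior): P(+) = 9/10*3/13 + 3/10*10/13 = 57/130
P(B|+,+) = (27/130)/(57/130) = 9/19

9/19


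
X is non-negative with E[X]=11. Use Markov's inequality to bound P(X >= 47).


Markov: P(X >= a) <= E[X]/a
P(X >= 47) <= 11/47

11/47


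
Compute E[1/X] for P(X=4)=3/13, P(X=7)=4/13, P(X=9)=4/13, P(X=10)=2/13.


E[1/X] = sum(g(x)*P(x))
= 1/4*3/13 + 1/7*4/13 + 1/9*4/13 + 1/10*2/13
= 2477/16380

2477/16380


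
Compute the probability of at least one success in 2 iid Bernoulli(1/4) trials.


P(at least one) = 1 - P(none)
P(none) = (1 - 1/4)^2 = (3/4)^2 = 9/16
P(at least one) = 1 - 9/16 = 7/16

7/16


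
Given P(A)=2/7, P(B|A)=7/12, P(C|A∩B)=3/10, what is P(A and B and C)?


P(A∩B∩C) = P(A) * P(B|A) * P(C|A∩B)
= 2/7 * 7/12 * 3/10
= 1/6 * 3/10 = 1/20

1/20


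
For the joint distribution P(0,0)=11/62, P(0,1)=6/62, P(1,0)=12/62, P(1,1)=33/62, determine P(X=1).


P(X=1) = P(1,0)+P(1,1) = 12/62 + 33/62 = 45/62

45/62


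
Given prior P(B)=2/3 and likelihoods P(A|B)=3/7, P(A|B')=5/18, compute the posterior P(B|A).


P(A) = P(A|B)P(B) + P(A|B')P(B') = 3/7*2/3 + 5/18*1/3 = 143/378
P(B|A) = P(A|B)P(B)/P(A) = (2/7)/(143/378) = 108/143

108/143


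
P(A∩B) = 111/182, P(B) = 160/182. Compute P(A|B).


P(A|B) = P(A∩B)/P(B) = (111/182)/(160/182) = 111/160

111/160


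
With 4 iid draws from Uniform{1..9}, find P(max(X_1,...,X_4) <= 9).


P(max <= 9) = P(all X_i <= 9) = (P(X_1 <= 9))^4
= (9/9)^4 = 1^4 = 1

1


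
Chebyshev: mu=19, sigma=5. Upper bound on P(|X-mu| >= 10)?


k = 10/5 = 2
Chebyshev: P(|X-mu| >= k*sigma) <= 1/k^2 = 1/2^2 = 1/4

1/4


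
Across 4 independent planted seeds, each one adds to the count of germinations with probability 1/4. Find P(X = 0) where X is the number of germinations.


P(X=0) = C(4,0) * p^0 * (1-p)^4
= 1 * 1 * 81/256
= 81/256

81/256


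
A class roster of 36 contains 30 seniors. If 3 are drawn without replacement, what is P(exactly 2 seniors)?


P(X=2) = C(30,2)*C(6,1) / C(36,3)
= 435*6 / 7140
= 2610/7140 = 87/238

87/238


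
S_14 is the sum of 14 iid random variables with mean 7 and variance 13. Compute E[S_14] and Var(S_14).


E[S_n] = n*mu = 14*7 = 98
Var(S_n) = n*sigma^2 = 14*13 = 182

E[S_14]=98, Var(S_14)=182


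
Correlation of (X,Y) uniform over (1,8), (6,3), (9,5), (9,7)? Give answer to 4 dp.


Cov(X,Y) = -2.4375, Var(X) = 10.6875, Var(Y) = 3.6875
rho = Cov/(sqrt(VarX)*sqrt(VarY)) = -0.3883

-0.3883


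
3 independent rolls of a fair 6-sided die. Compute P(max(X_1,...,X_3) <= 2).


P(max <= 2) = P(all X_i <= 2) = (P(X_1 <= 2))^3
= (2/6)^3 = (1/3)^3 = 1/27

1/27


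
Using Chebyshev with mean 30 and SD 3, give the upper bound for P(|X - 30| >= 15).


k = 15/3 = 5
Chebyshev: P(|X-mu| >= k*sigma) <= 1/k^2 = 1/5^2 = 1/25

1/25


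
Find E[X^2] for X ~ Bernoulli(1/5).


For Bernoulli: X in {0,1}
E[X^2] = 0^2*(1-1/5) + 1^2*1/5 = 1/5

1/5


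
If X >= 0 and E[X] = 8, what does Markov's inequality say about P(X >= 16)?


Markov: P(X >= a) <= E[X]/a
P(X >= 16) <= 8/16 = 1/2

1/2


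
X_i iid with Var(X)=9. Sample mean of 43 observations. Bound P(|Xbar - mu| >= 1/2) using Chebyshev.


Var(Xbar) = Var(X)/n = 9/43
Chebyshev: P(|Xbar-mu| >= 1/2) <= Var(Xbar)/(1/2)^2 = (9/43)/(1/4) = 36/43

36/43


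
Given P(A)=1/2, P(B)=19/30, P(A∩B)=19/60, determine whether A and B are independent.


P(A)*P(B) = 1/2*19/30 = 19/60
P(A∩B) = 19/60, which equals P(A)P(B), so independent

Yes, A and B are independent


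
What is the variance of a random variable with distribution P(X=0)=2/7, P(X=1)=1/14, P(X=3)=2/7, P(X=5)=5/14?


E[X] = 19/7, E[X^2] = 81/7
Var(X) = E[X^2] - (E[X])^2 = 81/7 - (19/7)^2 = 206/49

206/49


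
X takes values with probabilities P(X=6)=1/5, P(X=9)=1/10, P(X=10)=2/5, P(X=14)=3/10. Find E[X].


E[X] = sum(x * P(x))
= 6*1/5 + 9*1/10 + 10*2/5 + 14*3/10
= 103/10

103/10


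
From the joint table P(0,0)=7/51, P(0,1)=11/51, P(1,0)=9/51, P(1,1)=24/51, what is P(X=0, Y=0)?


Read from table: P(X=0, Y=0) = 7/51

7/51


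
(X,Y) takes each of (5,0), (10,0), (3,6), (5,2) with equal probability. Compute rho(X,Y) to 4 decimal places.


Cov(X,Y) = -4.5000, Var(X) = 6.6875, Var(Y) = 6.0000
rho = Cov/(sqrt(VarX)*sqrt(VarY)) = -0.7104

-0.7104


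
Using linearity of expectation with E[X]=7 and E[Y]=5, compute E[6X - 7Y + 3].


E[6X - 7Y + 3] = 6*E[X] - 7*E[Y] + 3
= (6)*(7) + (-7)*(5) + (3)
= 42 - 35 + 3 = 10

10


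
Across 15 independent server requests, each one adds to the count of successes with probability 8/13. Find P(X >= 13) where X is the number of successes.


P(X>=13) = P(X=13) + P(X=14) + P(X=15)
= 1443109011456000/51185893014090757 + 329853488332800/51185893014090757 + 35184372088832/51185893014090757
= 139088220913664/3937376385699289

139088220913664/3937376385699289


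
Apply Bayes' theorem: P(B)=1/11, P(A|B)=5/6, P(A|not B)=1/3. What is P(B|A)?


P(A) = P(A|B)P(B) + P(A|B')P(B') = 5/6*1/11 + 1/3*10/11 = 25/66
P(B|A) = P(A|B)P(B)/P(A) = (5/66)/(25/66) = 1/5

1/5


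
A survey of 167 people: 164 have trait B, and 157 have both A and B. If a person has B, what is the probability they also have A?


P(A|B) = P(A∩B)/P(B) = (157/167)/(164/167) = 157/164

157/164


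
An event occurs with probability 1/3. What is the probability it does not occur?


P(A') = 1 - P(A) = 1 - 1/3 = 2/3

2/3


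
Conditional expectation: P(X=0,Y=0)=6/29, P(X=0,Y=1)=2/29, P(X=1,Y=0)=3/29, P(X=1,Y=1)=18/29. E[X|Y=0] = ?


P(Y=0) = 9/29
E[X|Y=0] = (0*6 + 1*3)/9 = 3/9 = 1/3

1/3


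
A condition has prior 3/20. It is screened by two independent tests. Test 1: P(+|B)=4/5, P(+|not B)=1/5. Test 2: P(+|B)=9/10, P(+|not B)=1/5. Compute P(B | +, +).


After test 1: P(+) = 4/5*3/20 + 1/5*17/20 = 29/100
P(B|+) = (3/25)/(29/100) = 12/29
After test 2 (use post1 as new prior): P(+) = 9/10*12/29 + 1/5*17/29 = 71/145
P(B|+,+) = (54/145)/(71/145) = 54/71

54/71


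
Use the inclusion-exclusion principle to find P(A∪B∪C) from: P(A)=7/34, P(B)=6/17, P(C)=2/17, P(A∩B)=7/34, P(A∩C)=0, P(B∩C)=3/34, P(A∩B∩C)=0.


P(A∪B∪C) = P(A)+P(B)+P(C) - P(AB)-P(AC)-P(BC) + P(ABC)
= 7/34+6/17+2/17 - 7/34-0-3/34 + 0
= 13/34

13/34


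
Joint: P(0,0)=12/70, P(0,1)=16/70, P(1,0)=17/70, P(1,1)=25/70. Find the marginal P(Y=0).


P(Y=0) = P(0,0)+P(1,0) = 12/70 + 17/70 = 29/70

29/70


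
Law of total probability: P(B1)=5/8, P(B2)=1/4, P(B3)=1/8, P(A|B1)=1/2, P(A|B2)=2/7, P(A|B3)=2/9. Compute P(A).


P(A) = P(A|B1)P(B1) + P(A|B2)P(B2) + P(A|B3)P(B3)
= 1/2*5/8 + 2/7*1/4 + 2/9*1/8
= 5/16 + 1/14 + 1/36 = 415/1008

415/1008


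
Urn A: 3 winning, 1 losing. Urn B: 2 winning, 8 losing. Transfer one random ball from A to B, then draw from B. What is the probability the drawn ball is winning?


P(transfer winning) = 3/4; P(transfer losing) = 1/4
If winning transferred: Urn II has 3 winning of 11, so P(winning|winning moved) = 3/11
If losing transferred: Urn II has 2 winning of 11, so P(winning|losing moved) = 2/11
By total probability: P(winning) = 3/4*3/11 + 1/4*2/11 = 1/4

1/4


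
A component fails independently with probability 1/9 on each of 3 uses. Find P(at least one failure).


P(at least one) = 1 - P(none)
P(none) = (1 - 1/9)^3 = (8/9)^3 = 512/729
P(at least one) = 1 - 512/729 = 217/729

217/729


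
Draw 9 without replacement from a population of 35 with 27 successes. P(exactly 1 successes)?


P(X=1) = C(27,1)*C(8,8) / C(35,9)
= 27*1 / 70607460
= 27/70607460 = 9/23535820

9/23535820


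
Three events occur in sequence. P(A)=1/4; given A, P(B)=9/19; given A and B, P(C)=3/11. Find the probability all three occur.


P(A∩B∩C) = P(A) * P(B|A) * P(C|A∩B)
= 1/4 * 9/19 * 3/11
= 9/76 * 3/11 = 27/836

27/836


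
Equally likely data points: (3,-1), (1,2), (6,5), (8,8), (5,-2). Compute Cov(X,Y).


E[X]=23/5, E[Y]=12/5, E[XY]=83/5
Cov(X,Y) = E[XY] - E[X]E[Y] = 83/5 - 23/5*12/5 = 139/25

139/25


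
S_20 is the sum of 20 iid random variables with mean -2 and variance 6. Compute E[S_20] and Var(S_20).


E[S_n] = n*mu = 20*-2 = -40
Var(S_n) = n*sigma^2 = 20*6 = 120

E[S_20]=-40, Var(S_20)=120


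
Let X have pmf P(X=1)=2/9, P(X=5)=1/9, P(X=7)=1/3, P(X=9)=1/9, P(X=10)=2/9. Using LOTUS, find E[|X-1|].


E[|X-1|] = sum(g(x)*P(x))
= 0*2/9 + 4*1/9 + 6*1/3 + 8*1/9 + 9*2/9
= 16/3

16/3


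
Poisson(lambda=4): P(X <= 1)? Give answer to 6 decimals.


P(X<=1) = e^(-4)*4^0/0! + e^(-4)*4^1/1!
≈ 0.0183156389 + 0.0732625556
= 0.0915781945
≈ 0.091578

0.091578


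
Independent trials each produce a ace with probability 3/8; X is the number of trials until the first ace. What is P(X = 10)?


P(X=10) = (1-p)^9 * p = (5/8)^9 * 3/8
= 1953125/134217728 * 3/8 = 5859375/1073741824

5859375/1073741824


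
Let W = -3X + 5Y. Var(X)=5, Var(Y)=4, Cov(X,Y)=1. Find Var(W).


Var(-3X + 5Y) = (-3)^2*Var(X) + 5^2*Var(Y) + 2*(-3)*5*Cov(X,Y)
= 9*5 + 25*4 - 30*1
= 45 + 100 - 30 = 115

115


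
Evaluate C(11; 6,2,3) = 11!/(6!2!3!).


11! = 39916800
Denominator: 6!=720 * 2!=2 * 3!=6
Coefficient = 39916800 / 8640 = 4620

4620


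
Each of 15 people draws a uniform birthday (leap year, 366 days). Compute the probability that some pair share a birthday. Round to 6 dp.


P(all different) = prod((366-i)/366 for i=0..14) = 0.747702
P(at least one match) = 1 - 0.747702 = 0.252298

0.252298


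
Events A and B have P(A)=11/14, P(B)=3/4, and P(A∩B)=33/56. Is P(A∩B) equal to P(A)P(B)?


P(A)*P(B) = 11/14*3/4 = 33/56
P(A∩B) = 33/56, which equals P(A)P(B), so independent

Yes, A and B are independent


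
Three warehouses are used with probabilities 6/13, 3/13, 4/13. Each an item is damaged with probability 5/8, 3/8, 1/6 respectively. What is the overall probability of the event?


P(A) = P(A|B1)P(B1) + P(A|B2)P(B2) + P(A|B3)P(B3)
= 5/8*6/13 + 3/8*3/13 + 1/6*4/13
= 15/52 + 9/104 + 2/39 = 133/312

133/312


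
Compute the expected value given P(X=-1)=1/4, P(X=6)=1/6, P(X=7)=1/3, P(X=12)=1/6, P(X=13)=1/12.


E[X] = sum(x * P(x))
= -1*1/4 + 6*1/6 + 7*1/3 + 12*1/6 + 13*1/12
= 37/6

37/6


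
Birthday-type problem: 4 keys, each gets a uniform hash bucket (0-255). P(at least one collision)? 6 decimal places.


P(all different) = prod((256-i)/256 for i=0..3) = 0.976730
P(at least one match) = 1 - 0.976730 = 0.023270

0.023270


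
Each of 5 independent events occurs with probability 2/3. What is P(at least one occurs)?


P(at least one) = 1 - P(none)
P(none) = (1 - 2/3)^5 = (1/3)^5 = 1/243
P(at least one) = 1 - 1/243 = 242/243

242/243


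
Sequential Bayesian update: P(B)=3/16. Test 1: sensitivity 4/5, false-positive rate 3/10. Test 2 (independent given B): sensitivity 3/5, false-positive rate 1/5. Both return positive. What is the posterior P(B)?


After test 1: P(+) = 4/5*3/16 + 3/10*13/16 = 63/160
P(B|+) = (3/20)/(63/160) = 8/21
After test 2 (use post1 as new prior): P(+) = 3/5*8/21 + 1/5*13/21 = 37/105
P(B|+,+) = (8/35)/(37/105) = 24/37

24/37


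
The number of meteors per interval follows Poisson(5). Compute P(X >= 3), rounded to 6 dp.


P(X>=3) = 1 - P(X<=2) = 1 - (e^(-5)*5^0/0! + e^(-5)*5^1/1! + e^(-5)*5^2/2!)
≈ 1 - (0.0067379470 + 0.0336897350 + 0.0842243375)
= 1 - 0.1246520195 = 0.8753479805
≈ 0.875348

0.875348


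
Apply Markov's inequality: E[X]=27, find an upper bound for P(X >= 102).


Markov: P(X >= a) <= E[X]/a
P(X >= 102) <= 27/102 = 9/34

9/34


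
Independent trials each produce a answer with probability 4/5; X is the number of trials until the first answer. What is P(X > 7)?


P(X > 7) = P(first 7 trials all fail) = (1-p)^7 = (1/5)^7 = 1/78125

1/78125


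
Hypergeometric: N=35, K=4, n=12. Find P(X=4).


P(X=4) = C(4,4)*C(31,8) / C(35,12)
= 1*7888725 / 834451800
= 7888725/834451800 = 9/952

9/952


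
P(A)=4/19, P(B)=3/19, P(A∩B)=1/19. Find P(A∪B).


P(A∪B) = P(A) + P(B) - P(A∩B)
= 4/19 + 3/19 - 1/19 = 6/19

6/19


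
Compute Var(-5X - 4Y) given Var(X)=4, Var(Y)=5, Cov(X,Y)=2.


Var(-5X - 4Y) = (-5)^2*Var(X) + (-4)^2*Var(Y) + 2*(-5)*(-4)*Cov(X,Y)
= 25*4 + 16*5 + 40*2
= 100 + 80 + 80 = 260

260


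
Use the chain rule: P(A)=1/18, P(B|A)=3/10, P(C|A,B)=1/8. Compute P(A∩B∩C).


P(A∩B∩C) = P(A) * P(B|A) * P(C|A∩B)
= 1/18 * 3/10 * 1/8
= 1/60 * 1/8 = 1/480

1/480


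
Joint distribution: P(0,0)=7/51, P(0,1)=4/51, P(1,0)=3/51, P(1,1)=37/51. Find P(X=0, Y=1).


Read from table: P(X=0, Y=1) = 4/51

4/51


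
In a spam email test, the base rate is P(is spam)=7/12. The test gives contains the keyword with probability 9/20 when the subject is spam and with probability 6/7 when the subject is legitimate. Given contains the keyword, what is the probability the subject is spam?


P(A) = P(A|B)P(B) + P(A|B')P(B') = 9/20*7/12 + 6/7*5/12 = 347/560
P(B|A) = P(A|B)P(B)/P(A) = (21/80)/(347/560) = 147/347

147/347


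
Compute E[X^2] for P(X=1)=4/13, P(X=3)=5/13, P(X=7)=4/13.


E[X^2] = sum(g(x)*P(x))
= 1*4/13 + 9*5/13 + 49*4/13
= 245/13

245/13


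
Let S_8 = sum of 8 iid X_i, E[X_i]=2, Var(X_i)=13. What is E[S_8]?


E[S_n] = n*E[X_1] = 8*2 = 16

16


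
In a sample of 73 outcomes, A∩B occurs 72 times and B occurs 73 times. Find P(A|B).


P(A|B) = P(A∩B)/P(B) = (72/73)/(73/73) = 72/73

72/73


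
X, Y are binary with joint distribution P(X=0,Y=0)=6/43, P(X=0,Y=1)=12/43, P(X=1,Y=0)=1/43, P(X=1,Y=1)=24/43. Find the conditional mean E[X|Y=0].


P(Y=0) = 7/43
E[X|Y=0] = (0*6 + 1*1)/7 = 1/7

1/7


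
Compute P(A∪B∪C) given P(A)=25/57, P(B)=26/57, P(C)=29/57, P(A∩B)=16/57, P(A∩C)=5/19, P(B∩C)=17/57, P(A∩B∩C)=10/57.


P(A∪B∪C) = P(A)+P(B)+P(C) - P(AB)-P(AC)-P(BC) + P(ABC)
= 25/57+26/57+29/57 - 16/57-5/19-17/57 + 10/57
= 14/19

14/19


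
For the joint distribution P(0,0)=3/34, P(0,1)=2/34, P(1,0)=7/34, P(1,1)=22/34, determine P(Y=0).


P(Y=0) = P(0,0)+P(1,0) = 3/34 + 7/34 = 10/34 = 5/17

5/17


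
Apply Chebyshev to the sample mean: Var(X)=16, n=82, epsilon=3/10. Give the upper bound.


Var(Xbar) = Var(X)/n = 16/82
Chebyshev: P(|Xbar-mu| >= 3/10) <= Var(Xbar)/(3/10)^2 = (8/41)/(9/100) = 800/369
Bound exceeds 1, so trivial bound: 1

1


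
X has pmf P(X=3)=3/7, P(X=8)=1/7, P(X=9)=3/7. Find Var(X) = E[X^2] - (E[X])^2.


E[X] = 44/7, E[X^2] = 334/7
Var(X) = E[X^2] - (E[X])^2 = 334/7 - (44/7)^2 = 402/49

402/49


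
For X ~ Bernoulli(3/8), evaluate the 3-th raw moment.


For Bernoulli: X in {0,1}
E[X^3] = 0^3*(1-3/8) + 1^3*3/8 = 3/8

3/8


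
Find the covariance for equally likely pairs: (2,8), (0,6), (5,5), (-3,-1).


E[X]=1, E[Y]=9/2, E[XY]=11
Cov(X,Y) = E[XY] - E[X]E[Y] = 11 - 1*9/2 = 13/2

13/2


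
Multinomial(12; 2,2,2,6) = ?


12! = 479001600
Denominator: 2!=2 * 2!=2 * 2!=2 * 6!=720
Coefficient = 479001600 / 5760 = 83160

83160


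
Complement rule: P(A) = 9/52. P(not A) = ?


P(A') = 1 - P(A) = 1 - 9/52 = 43/52

43/52


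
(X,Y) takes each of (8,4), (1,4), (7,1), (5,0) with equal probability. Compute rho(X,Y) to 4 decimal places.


Cov(X,Y) = -1.0625, Var(X) = 7.1875, Var(Y) = 3.1875
rho = Cov/(sqrt(VarX)*sqrt(VarY)) = -0.2220

-0.2220


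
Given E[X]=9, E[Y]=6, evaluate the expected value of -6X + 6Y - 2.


E[-6X + 6Y - 2] = -6*E[X] + 6*E[Y] - 2
= (-6)*(9) + (6)*(6) + (-2)
= -54 + 36 - 2 = -20

-20


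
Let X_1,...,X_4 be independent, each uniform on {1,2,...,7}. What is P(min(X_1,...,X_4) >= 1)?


P(min >= 1) = P(all X_i >= 1) = (P(X_1 >= 1))^4
= (7/7)^4 = 1^4 = 1

1


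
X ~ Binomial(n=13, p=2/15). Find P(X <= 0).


P(X<=0) = P(X=0)
= 302875106592253/1946195068359375
= 302875106592253/1946195068359375

302875106592253/1946195068359375


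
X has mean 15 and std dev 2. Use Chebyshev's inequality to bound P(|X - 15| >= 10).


k = 10/2 = 5
Chebyshev: P(|X-mu| >= k*sigma) <= 1/k^2 = 1/5^2 = 1/25

1/25


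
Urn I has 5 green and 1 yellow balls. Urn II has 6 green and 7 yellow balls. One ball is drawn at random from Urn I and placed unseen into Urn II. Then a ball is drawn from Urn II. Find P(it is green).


P(transfer green) = 5/6; P(transfer yellow) = 1/6
If green transferred: Urn II has 7 green of 14, so P(green|green moved) = 1/2
If yellow transferred: Urn II has 6 green of 14, so P(green|yellow moved) = 3/7
By total probability: P(green) = 5/6*1/2 + 1/6*3/7 = 41/84

41/84


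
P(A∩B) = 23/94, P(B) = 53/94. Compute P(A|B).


P(A|B) = P(A∩B)/P(B) = (23/94)/(53/94) = 23/53

23/53


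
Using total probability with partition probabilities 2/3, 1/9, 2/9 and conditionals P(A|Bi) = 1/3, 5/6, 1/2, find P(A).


P(A) = P(A|B1)P(B1) + P(A|B2)P(B2) + P(A|B3)P(B3)
= 1/3*2/3 + 5/6*1/9 + 1/2*2/9
= 2/9 + 5/54 + 1/9 = 23/54

23/54


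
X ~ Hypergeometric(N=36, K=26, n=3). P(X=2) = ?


P(X=2) = C(26,2)*C(10,1) / C(36,3)
= 325*10 / 7140
= 3250/7140 = 325/714

325/714


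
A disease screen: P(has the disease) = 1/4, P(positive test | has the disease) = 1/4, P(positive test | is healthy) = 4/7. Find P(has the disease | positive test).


P(A) = P(A|B)P(B) + P(A|B')P(B') = 1/4*1/4 + 4/7*3/4 = 55/112
P(B|A) = P(A|B)P(B)/P(A) = (1/16)/(55/112) = 7/55

7/55


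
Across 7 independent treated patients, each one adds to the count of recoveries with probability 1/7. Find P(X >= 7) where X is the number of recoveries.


P(X>=7) = P(X=7)
= 1/823543
= 1/823543

1/823543


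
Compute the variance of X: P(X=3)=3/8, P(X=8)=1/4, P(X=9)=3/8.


E[X] = 13/2, E[X^2] = 199/4
Var(X) = E[X^2] - (E[X])^2 = 199/4 - (13/2)^2 = 15/2

15/2


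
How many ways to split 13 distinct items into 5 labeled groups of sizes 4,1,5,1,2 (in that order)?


13! = 6227020800
Denominator: 4!=24 * 1!=1 * 5!=120 * 1!=1 * 2!=2
Coefficient = 6227020800 / 5760 = 1081080

1081080


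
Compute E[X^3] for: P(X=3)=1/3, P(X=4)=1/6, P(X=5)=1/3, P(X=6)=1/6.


E[X^3] = sum(x^3 * P(x))
= 27*1/3 + 64*1/6 + 125*1/3 + 216*1/6
= 292/3

292/3


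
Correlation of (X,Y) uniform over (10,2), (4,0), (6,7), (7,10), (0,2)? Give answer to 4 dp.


Cov(X,Y) = 3.7200, Var(X) = 11.0400, Var(Y) = 13.7600
rho = Cov/(sqrt(VarX)*sqrt(VarY)) = 0.3018

0.3018


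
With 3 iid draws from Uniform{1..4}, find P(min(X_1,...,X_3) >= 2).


P(min >= 2) = P(all X_i >= 2) = (P(X_1 >= 2))^3
= (3/4)^3 = 27/64

27/64


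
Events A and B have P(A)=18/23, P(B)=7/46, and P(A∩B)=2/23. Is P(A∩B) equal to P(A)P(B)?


P(A)*P(B) = 18/23*7/46 = 63/529
P(A∩B) = 2/23 != 63/529, so not independent

No, A and B are not independent


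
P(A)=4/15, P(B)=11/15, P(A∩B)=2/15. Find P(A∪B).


P(A∪B) = P(A) + P(B) - P(A∩B)
= 4/15 + 11/15 - 2/15 = 13/15

13/15


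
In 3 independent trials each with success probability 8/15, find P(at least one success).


P(at least one) = 1 - P(none)
P(none) = (1 - 8/15)^3 = (7/15)^3 = 343/3375
P(at least one) = 1 - 343/3375 = 3032/3375

3032/3375


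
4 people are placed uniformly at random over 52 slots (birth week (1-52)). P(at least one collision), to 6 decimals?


P(all different) = prod((52-i)/52 for i=0..3) = 0.888641
P(at least one match) = 1 - 0.888641 = 0.111359

0.111359


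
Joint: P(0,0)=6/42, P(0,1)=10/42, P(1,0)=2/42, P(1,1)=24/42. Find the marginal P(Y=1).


P(Y=1) = P(0,1)+P(1,1) = 10/42 + 24/42 = 34/42 = 17/21

17/21


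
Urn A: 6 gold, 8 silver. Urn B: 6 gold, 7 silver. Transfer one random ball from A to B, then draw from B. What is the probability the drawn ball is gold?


P(transfer gold) = 6/14 = 3/7; P(transfer silver) = 4/7
If gold transferred: Urn II has 7 gold of 14, so P(gold|gold moved) = 1/2
If silver transferred: Urn II has 6 gold of 14, so P(gold|silver moved) = 3/7
By total probability: P(gold) = 3/7*1/2 + 4/7*3/7 = 45/98

45/98


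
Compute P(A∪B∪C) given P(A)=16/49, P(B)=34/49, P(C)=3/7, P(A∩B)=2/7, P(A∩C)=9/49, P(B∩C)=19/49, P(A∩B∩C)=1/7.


P(A∪B∪C) = P(A)+P(B)+P(C) - P(AB)-P(AC)-P(BC) + P(ABC)
= 16/49+34/49+3/7 - 2/7-9/49-19/49 + 1/7
= 36/49

36/49


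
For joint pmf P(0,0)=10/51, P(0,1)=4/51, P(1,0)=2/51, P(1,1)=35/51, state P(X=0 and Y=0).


Read from table: P(X=0, Y=0) = 10/51

10/51


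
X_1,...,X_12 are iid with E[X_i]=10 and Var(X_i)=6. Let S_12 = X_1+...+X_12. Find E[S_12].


E[S_n] = n*E[X_1] = 12*10 = 120

120


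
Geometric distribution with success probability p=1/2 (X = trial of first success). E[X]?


For geometric (trials until first success), E[X] = 1/p = 1/(1/2) = 2

2


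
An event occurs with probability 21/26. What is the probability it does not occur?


P(A') = 1 - P(A) = 1 - 21/26 = 5/26

5/26


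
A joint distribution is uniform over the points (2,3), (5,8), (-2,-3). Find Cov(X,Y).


E[X]=5/3, E[Y]=8/3, E[XY]=52/3
Cov(X,Y) = E[XY] - E[X]E[Y] = 52/3 - 5/3*8/3 = 116/9

116/9


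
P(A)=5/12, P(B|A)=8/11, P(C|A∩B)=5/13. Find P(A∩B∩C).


P(A∩B∩C) = P(A) * P(B|A) * P(C|A∩B)
= 5/12 * 8/11 * 5/13
= 10/33 * 5/13 = 50/429

50/429


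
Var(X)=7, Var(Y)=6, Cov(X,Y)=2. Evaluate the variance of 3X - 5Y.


Var(3X - 5Y) = 3^2*Var(X) + (-5)^2*Var(Y) + 2*3*(-5)*Cov(X,Y)
= 9*7 + 25*6 - 30*2
= 63 + 150 - 60 = 153

153


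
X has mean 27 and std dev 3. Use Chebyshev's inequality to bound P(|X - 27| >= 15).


k = 15/3 = 5
Chebyshev: P(|X-mu| >= k*sigma) <= 1/k^2 = 1/5^2 = 1/25

1/25


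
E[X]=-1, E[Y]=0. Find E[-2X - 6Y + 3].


E[-2X - 6Y + 3] = -2*E[X] - 6*E[Y] + 3
= (-2)*(-1) + (-6)*(0) + (3)
= 2 + 0 + 3 = 5

5


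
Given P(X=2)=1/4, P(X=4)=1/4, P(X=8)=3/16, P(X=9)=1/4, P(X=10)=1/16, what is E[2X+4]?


E[2X+4] = sum(g(x)*P(x))
= 8*1/4 + 12*1/4 + 20*3/16 + 22*1/4 + 24*1/16
= 63/4

63/4
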